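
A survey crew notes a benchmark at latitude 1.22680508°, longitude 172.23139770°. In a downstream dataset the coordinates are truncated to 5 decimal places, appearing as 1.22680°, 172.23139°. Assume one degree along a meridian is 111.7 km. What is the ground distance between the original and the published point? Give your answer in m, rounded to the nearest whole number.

The latitude changed by +0.00000508° and the longitude by +0.00000770°.
North–south shift: 0.00000508 × 111700 = 0.567436 m.
E–W at 1.2268°: 0.00000770° × 111700 × cos 1.2268° = 0.00000770 × 111700 × 0.9998 ≈ 0.859893 m.
Distance: √(0.567436² + 0.859893²) ≈ 1.03024 m.

1 m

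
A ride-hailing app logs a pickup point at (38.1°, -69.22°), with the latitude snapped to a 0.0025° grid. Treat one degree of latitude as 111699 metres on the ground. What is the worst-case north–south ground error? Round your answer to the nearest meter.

140 meters

With a 0.0025° grid the true value lies within half a step, ±0.0025°/2 = ±0.00125°, of the stored one.
So the N–S error is at most 0.00125 × 111699 = 139.624 m.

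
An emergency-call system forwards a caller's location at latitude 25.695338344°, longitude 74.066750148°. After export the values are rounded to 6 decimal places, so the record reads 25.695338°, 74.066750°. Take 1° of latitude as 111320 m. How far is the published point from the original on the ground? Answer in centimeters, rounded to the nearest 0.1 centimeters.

4.1 centimeters

Δlat = 25.695338344 − 25.695338 = +0.000000344°; Δlon = 74.066750148 − 74.066750 = +0.000000148°.
N–S: 0.000000344° × 111320 m/° = 0.0382941 m.
E–W at 25.6953°: 0.000000148° × 111320 × cos 25.6953° = 0.000000148 × 111320 × 0.9011 ≈ 0.0148461 m.
Distance: √(0.0382941² + 0.0148461²) ≈ 0.0410712 m.
That is 0.0410712 m = 4.1071 cm.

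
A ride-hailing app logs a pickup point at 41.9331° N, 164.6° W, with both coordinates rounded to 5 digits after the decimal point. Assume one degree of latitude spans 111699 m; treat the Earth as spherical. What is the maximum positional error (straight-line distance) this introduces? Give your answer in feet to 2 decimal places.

Rounding to 5 decimal places leaves each coordinate within ±5e-06° of the true value.
N–S: 5e-06° × 111699 m/° = 0.558495 m.
East–west component at 41.9331°: 5e-06° × 111699 × cos 41.9331° ≈ 5e-06 × 83095.7 ≈ 0.415479 m.
Combining orthogonally: (0.558495² + 0.415479²)^½ ≈ 0.696089 m.
In feet: 0.696089 m ÷ 0.3048 ≈ 2.2838 ft.

2.28 feet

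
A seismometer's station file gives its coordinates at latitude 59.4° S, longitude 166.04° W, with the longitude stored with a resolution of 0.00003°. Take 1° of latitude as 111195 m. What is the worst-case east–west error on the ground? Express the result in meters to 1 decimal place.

With a 0.00003° grid the true value lies within half a step, ±0.00003°/2 = ±1.5e-05°, of the stored one.
Parallels shrink by cos φ, so at 59.4° a degree of longitude is 111195 × 0.5090 ≈ 56602.9 m.
Maximum E–W displacement: 1.5e-05 × 56602.9 = 0.849043 m.

0.8 meters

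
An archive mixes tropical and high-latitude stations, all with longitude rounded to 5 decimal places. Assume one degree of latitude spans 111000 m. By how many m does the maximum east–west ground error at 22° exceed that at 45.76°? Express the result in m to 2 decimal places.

Rounding to 5 decimal places leaves the longitude within ±5e-06° of the true value.
At 22°: 5e-06° × 111000 × cos 22° = 5e-06 × 111000 × 0.9272 ≈ 0.51459 m.
Error at 45.76° = 5e-06° × 111000 × cos 45.76° ≈ 0.555 × 0.6977 = 0.3872 m.
Difference: 0.51459 − 0.3872 = 0.12738 m.

0.13 m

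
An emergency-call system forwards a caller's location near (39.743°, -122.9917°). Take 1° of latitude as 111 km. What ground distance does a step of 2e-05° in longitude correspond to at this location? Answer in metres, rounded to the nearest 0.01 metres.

2e-05° of longitude at 39.743° is 2e-05 × 111000 × cos 39.743° ≈ 2e-05 × 85350.1 = 1.707 m.

1.71 metres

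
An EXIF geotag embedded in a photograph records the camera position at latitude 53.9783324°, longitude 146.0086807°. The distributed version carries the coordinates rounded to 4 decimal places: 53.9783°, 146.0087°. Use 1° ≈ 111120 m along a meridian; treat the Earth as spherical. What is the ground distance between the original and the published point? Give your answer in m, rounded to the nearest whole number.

Δlat = 53.9783324 − 53.9783 = +0.0000324°; Δlon = 146.0086807 − 146.0087 = -0.0000193°.
N–S: 0.0000324° × 111120 m/° = 3.60029 m.
E–W at 53.9783°: -0.0000193° × 111120 × cos 53.9783° = -0.0000193 × 111120 × 0.5881 ≈ -1.26123 m.
Hypotenuse of the two orthogonal shifts: √(3.60029² + 1.26123²) = 3.81481 m.

4 m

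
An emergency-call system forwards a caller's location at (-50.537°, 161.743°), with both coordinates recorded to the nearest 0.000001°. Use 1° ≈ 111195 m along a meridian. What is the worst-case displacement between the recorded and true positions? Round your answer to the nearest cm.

7 cm

Rounding to 6 decimal places leaves each coordinate within ±5e-07° of the true value.
N–S: 5e-07° × 111195 m/° = 0.0555975 m.
East–west component at 50.537°: 5e-07° × 111195 × cos 50.537° ≈ 5e-07 × 70673.3 ≈ 0.0353366 m.
The two errors are perpendicular, so the maximum displacement is √(0.0555975² + 0.0353366²) ≈ 0.0658769 m.
That is 0.0658769 m = 6.5877 cm.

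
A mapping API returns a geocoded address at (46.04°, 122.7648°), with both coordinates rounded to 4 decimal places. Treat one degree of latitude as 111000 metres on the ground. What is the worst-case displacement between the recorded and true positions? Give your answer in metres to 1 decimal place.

6.8 metres

Rounding to 4 decimal places leaves each coordinate within ±5e-05° of the true value.
Latitude error → 5e-05 × 111000 = 5.55 m along the meridian.
Longitude error → 5e-05 × 111000 × cos 46.04° = 5e-05 × 111000 × 0.6942 ≈ 3.85257 m.
The two errors are perpendicular, so the maximum displacement is √(5.55² + 3.85257²) ≈ 6.75609 m.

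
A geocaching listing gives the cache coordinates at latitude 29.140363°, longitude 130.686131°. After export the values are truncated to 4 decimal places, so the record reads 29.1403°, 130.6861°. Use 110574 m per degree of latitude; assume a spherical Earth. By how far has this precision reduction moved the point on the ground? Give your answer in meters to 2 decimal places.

Δlat = 29.140363 − 29.1403 = +0.000063°; Δlon = 130.686131 − 130.6861 = +0.000031°.
North–south shift: 0.000063 × 110574 = 6.96616 m.
E–W at 29.1403°: 0.000031° × 110574 × cos 29.1403° = 0.000031 × 110574 × 0.8734 ≈ 2.99394 m.
Distance: √(6.96616² + 2.99394²) ≈ 7.58229 m.

7.58 meters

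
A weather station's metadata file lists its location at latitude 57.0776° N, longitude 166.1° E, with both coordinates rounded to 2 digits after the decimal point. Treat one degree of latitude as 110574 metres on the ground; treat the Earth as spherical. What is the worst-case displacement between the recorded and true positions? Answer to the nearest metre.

Rounding to 2 decimal places leaves each coordinate within ±0.005° of the true value.
North–south component: 0.005° × 110574 = 552.87 m.
East–west component at 57.0776°: 0.005° × 110574 × cos 57.0776° ≈ 0.005 × 60097.3 ≈ 300.486 m.
Combining orthogonally: (552.87² + 300.486²)^½ ≈ 629.251 m.

629 metres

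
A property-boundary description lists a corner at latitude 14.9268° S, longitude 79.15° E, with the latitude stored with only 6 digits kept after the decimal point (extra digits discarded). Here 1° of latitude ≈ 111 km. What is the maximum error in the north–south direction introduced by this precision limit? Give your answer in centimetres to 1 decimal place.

11.1 centimetres

Truncating at 6 decimal places can drop up to a full unit in the last place, so the latitude may be off by as much as 1e-06°.
North–south distance: 1e-06° × 111000 m/° = 0.111 m.
That is 0.111 m = 11.1 cm.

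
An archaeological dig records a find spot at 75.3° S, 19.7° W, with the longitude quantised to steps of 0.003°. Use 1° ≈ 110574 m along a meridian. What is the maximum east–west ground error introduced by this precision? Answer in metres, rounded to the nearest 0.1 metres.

42.1 metres

With a 0.003° grid the true value lies within half a step, ±0.003°/2 = ±0.0015°, of the stored one.
At latitude 75.3° a degree of longitude spans 110574 m × cos 75.3° = 110574 × 0.2538 ≈ 28059 m.
East–west error: 0.0015° × 28059 m/° ≈ 42.0885 m.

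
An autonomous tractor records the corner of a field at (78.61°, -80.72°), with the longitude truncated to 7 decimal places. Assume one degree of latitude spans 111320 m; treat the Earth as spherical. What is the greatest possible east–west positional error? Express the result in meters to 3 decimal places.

0.002 meters

Truncating at 7 decimal places can drop up to a full unit in the last place, so the longitude may be off by as much as 1e-07°.
Parallels shrink by cos φ, so at 78.61° a degree of longitude is 111320 × 0.1975 ≈ 21984.2 m.
Maximum E–W displacement: 1e-07 × 21984.2 = 0.00219842 m.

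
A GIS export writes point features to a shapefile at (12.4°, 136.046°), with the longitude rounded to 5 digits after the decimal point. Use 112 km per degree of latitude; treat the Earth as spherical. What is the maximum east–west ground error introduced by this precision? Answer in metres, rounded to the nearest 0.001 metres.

Rounding to 5 decimal places leaves the longitude within ±5e-06° of the true value.
Parallels shrink by cos φ, so at 12.4° a degree of longitude is 112000 × 0.9767 ≈ 109387 m.
East–west error: 5e-06° × 109387 m/° ≈ 0.546936 m.

0.547 metres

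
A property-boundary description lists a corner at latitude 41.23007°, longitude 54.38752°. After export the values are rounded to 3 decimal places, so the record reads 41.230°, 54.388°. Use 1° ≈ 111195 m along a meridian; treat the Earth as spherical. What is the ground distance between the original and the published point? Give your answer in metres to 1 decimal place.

40.9 metres

Δlat = 41.23007 − 41.230 = +0.00007°; Δlon = 54.38752 − 54.388 = -0.00048°.
North–south shift: 0.00007 × 111195 = 7.78365 m.
E–W at 41.23°: -0.00048° × 111195 × cos 41.23° = -0.00048 × 111195 × 0.7521 ≈ -40.1407 m.
Distance: √(7.78365² + 40.1407²) ≈ 40.8884 m.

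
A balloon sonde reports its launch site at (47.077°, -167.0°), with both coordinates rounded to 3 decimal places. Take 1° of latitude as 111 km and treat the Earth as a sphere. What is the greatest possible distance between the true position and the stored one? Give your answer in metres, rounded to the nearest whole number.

Rounding to 3 decimal places leaves each coordinate within ±0.0005° of the true value.
Latitude error → 0.0005 × 111000 = 55.5 m along the meridian.
East–west component at 47.077°: 0.0005° × 111000 × cos 47.077° ≈ 0.0005 × 75592.7 ≈ 37.7963 m.
Worst case both components are at the extreme and orthogonal: √(55.5² + 37.7963²) ≈ 67.1477 m.

67 metres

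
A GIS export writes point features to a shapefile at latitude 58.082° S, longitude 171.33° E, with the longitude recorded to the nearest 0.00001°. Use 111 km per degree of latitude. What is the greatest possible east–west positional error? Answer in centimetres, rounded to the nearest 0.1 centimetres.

Rounding to 5 decimal places leaves the longitude within ±5e-06° of the true value.
Parallels shrink by cos φ, so at 58.082° a degree of longitude is 111000 × 0.5287 ≈ 58686.3 m.
Maximum E–W displacement: 5e-06 × 58686.3 = 0.293431 m.
That is 0.293431 m = 29.343 cm.

29.3 centimetres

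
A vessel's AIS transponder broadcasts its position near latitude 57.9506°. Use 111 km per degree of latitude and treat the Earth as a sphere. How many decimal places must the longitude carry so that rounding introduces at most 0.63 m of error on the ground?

At 57.9506° one degree of longitude covers 111000 × cos 57.9506° ≈ 111000 × 0.5307 ≈ 58902.2 m.
N decimal places → at most half a unit in the last place, 0.5 × 10⁻ᴺ° = 58902.2/2 × 10⁻ᴺ m.
Need 0.5 × 58902.2 × 10⁻ᴺ ≤ 0.63 → 10⁻ᴺ ≤ 2.139e-05, so N ≥ 4.67.
So 5 decimal places suffice (0.295 m); 4 would allow up to 2.95 m.

5 decimal places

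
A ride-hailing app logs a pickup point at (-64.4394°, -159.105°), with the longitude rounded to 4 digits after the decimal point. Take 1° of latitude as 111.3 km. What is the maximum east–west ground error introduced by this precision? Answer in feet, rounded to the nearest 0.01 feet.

7.88 feet

Rounding to 4 decimal places leaves the longitude within ±5e-05° of the true value.
One degree of longitude at 64.4394° is 111300 × cos 64.4394° ≈ 111300 × 0.4315 = 48022.1 m.
So at most 5e-05° × 48022.1 ≈ 2.40111 m east–west.
Converting: 2.40111 m × 3.2808 ft/m ≈ 7.8776 ft.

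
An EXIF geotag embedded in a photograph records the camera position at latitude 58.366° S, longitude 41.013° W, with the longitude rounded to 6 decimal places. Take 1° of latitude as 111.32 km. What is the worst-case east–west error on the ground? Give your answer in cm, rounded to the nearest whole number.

3 cm

Rounding to 6 decimal places leaves the longitude within ±5e-07° of the true value.
One degree of longitude at 58.366° is 111320 × cos 58.366° ≈ 111320 × 0.5245 = 58386.4 m.
Maximum E–W displacement: 5e-07 × 58386.4 = 0.0291932 m.
That is 0.0291932 m = 2.9193 cm.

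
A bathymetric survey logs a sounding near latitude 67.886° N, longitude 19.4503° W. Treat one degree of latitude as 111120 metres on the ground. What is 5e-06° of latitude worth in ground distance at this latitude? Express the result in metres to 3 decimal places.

5e-06° × 111120 m/° = 0.5556 m.

0.556 metres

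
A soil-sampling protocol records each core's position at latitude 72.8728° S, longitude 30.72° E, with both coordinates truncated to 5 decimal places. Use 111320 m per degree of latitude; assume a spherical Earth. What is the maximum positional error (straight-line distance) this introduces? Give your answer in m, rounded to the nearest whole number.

1 m

Truncating at 5 decimal places can drop up to a full unit in the last place, so each coordinate may be off by as much as 1e-05°.
N–S: 1e-05° × 111320 m/° = 1.1132 m.
E–W at 72.8728°: 1e-05° × 111320 × cos 72.8728° = 1e-05 × 111320 × 0.2945 ≈ 0.327831 m.
Combining orthogonally: (1.1132² + 0.327831²)^½ ≈ 1.16047 m.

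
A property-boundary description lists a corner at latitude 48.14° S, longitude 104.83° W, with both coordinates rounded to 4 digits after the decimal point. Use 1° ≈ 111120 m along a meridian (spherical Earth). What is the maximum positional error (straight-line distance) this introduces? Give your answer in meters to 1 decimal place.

Rounding to 4 decimal places leaves each coordinate within ±5e-05° of the true value.
North–south component: 5e-05° × 111120 = 5.556 m.
Longitude error → 5e-05 × 111120 × cos 48.14° = 5e-05 × 111120 × 0.6673 ≈ 3.70759 m.
Combining orthogonally: (5.556² + 3.70759²)^½ ≈ 6.67947 m.

6.7 meters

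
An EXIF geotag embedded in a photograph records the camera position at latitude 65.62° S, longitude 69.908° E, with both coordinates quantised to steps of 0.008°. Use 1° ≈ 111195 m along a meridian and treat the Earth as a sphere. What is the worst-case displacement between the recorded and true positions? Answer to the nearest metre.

481 metres

With a 0.008° grid the true value lies within half a step, ±0.008°/2 = ±0.004°, of the stored one.
North–south component: 0.004° × 111195 = 444.78 m.
E–W at 65.62°: 0.004° × 111195 × cos 65.62° = 0.004 × 111195 × 0.4128 ≈ 183.599 m.
Worst case both components are at the extreme and orthogonal: √(444.78² + 183.599²) ≈ 481.184 m.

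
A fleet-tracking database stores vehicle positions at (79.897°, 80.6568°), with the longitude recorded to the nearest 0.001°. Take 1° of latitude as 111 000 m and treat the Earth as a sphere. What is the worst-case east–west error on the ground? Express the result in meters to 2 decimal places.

9.74 meters

Rounding to 3 decimal places leaves the longitude within ±0.0005° of the true value.
Parallels shrink by cos φ, so at 79.897° a degree of longitude is 111000 × 0.1754 ≈ 19471.4 m.
Maximum E–W displacement: 0.0005 × 19471.4 = 9.73571 m.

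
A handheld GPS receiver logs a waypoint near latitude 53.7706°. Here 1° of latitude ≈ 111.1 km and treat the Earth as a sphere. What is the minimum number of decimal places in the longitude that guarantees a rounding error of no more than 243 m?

3 decimal places

At 53.7706° one degree of longitude covers 111100 × cos 53.7706° ≈ 111100 × 0.5910 ≈ 65662.3 m.
With N decimal places the half-ulp bound is 0.5·10⁻ᴺ°, or 0.5·10⁻ᴺ × 65662.3 m on the ground.
Setting 32831.1 × 10⁻ᴺ ≤ 243 gives 10ᴺ ≥ 135.1, i.e. N ≥ 2.13.
So 3 decimal places suffice (32.8 m); 2 would allow up to 328 m.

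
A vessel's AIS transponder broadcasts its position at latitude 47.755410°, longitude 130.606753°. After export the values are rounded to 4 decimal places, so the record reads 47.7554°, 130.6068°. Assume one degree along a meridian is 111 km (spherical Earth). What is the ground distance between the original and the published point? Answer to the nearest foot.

The latitude changed by +0.000010° and the longitude by -0.000047°.
North–south shift: 0.000010 × 111000 = 1.11 m.
East–west at this latitude: -0.000047° × 111000 × cos 47.7554° ≈ -0.000047 × 74625 = -3.50737 m.
Hypotenuse of the two orthogonal shifts: √(1.11² + 3.50737²) = 3.67883 m.
Converting: 3.67883 m × 3.2808 ft/m ≈ 12.07 ft.

12 feet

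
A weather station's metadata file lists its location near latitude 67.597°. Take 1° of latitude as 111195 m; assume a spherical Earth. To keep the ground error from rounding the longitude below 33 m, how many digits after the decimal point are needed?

At 67.597° one degree of longitude covers 111195 × cos 67.597° ≈ 111195 × 0.3811 ≈ 42378.5 m.
N decimal places → at most half a unit in the last place, 0.5 × 10⁻ᴺ° = 42378.5/2 × 10⁻ᴺ m.
Need 0.5 × 42378.5 × 10⁻ᴺ ≤ 33 → 10⁻ᴺ ≤ 1.557e-03, so N ≥ 2.81.
N = 2 would give 212 m (too coarse); N = 3 gives 21.2 m ≤ 33 m.

3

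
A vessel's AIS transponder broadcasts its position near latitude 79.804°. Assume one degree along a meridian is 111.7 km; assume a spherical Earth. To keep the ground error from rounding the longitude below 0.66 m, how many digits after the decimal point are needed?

5 decimal places

At 79.804° one degree of longitude covers 111700 × cos 79.804° ≈ 111700 × 0.1770 ≈ 19772.7 m.
With N decimal places the half-ulp bound is 0.5·10⁻ᴺ°, or 0.5·10⁻ᴺ × 19772.7 m on the ground.
Setting 9886.35 × 10⁻ᴺ ≤ 0.66 gives 10ᴺ ≥ 1.498e+04, i.e. N ≥ 4.18.
At 4 places the error can reach 0.989 m, but 5 places keeps it to 0.0989 m.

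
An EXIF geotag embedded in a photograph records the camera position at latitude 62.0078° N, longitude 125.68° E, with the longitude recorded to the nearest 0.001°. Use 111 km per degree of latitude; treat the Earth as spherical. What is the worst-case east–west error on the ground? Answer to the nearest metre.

Rounding to 3 decimal places leaves the longitude within ±0.0005° of the true value.
At latitude 62.0078° a degree of longitude spans 111000 m × cos 62.0078° = 111000 × 0.4694 ≈ 52098 m.
So at most 0.0005° × 52098 ≈ 26.049 m east–west.

26 metres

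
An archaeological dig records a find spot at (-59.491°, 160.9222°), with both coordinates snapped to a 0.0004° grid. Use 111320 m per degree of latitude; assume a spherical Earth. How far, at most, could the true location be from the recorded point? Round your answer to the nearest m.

With a 0.0004° grid the true value lies within half a step, ±0.0004°/2 = ±0.0002°, of the stored one.
North–south component: 0.0002° × 111320 = 22.264 m.
East–west component at 59.491°: 0.0002° × 111320 × cos 59.491° ≈ 0.0002 × 56514.2 ≈ 11.3028 m.
Combining orthogonally: (22.264² + 11.3028²)^½ ≈ 24.9688 m.

25 m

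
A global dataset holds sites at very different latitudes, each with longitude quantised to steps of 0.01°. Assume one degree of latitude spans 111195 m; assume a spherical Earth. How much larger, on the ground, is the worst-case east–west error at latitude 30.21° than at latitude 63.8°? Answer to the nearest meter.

235 meters

With a 0.01° grid the true value lies within half a step, ±0.01°/2 = ±0.005°, of the stored one.
Error at 30.21° = 0.005° × 111195 × cos 30.21° ≈ 555.98 × 0.8642 = 480.47 m.
Error at 63.8° = 0.005° × 111195 × cos 63.8° ≈ 555.98 × 0.4415 = 245.47 m.
So the lower-latitude error exceeds the higher by 480.47 − 245.47 = 235 m.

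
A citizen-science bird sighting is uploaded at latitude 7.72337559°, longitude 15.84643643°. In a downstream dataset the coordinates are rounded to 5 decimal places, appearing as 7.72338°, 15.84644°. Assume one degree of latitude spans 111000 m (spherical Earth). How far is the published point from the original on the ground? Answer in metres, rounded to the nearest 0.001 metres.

Δlat = 7.72337559 − 7.72338 = -0.00000441°; Δlon = 15.84643643 − 15.84644 = -0.00000357°.
North–south shift: -0.00000441 × 111000 = -0.48951 m.
E–W at 7.72338°: -0.00000357° × 111000 × cos 7.72338° = -0.00000357 × 111000 × 0.9909 ≈ -0.392675 m.
Hypotenuse of the two orthogonal shifts: √(0.48951² + 0.392675²) = 0.627546 m.

0.628 metres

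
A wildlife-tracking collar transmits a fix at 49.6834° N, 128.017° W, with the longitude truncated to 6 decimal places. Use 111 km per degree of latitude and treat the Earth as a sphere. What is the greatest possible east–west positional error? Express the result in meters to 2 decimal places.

Truncating at 6 decimal places can drop up to a full unit in the last place, so the longitude may be off by as much as 1e-06°.
At latitude 49.6834° a degree of longitude spans 111000 m × cos 49.6834° = 111000 × 0.6470 ≈ 71818.2 m.
East–west error: 1e-06° × 71818.2 m/° ≈ 0.0718182 m.

0.07 meters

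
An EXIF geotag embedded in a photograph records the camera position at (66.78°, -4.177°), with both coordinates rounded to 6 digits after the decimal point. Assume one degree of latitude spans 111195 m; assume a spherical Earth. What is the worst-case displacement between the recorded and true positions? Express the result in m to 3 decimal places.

Rounding to 6 decimal places leaves each coordinate within ±5e-07° of the true value.
Latitude error → 5e-07 × 111195 = 0.0555975 m along the meridian.
Longitude error → 5e-07 × 111195 × cos 66.78° = 5e-07 × 111195 × 0.3943 ≈ 0.02192 m.
Worst case both components are at the extreme and orthogonal: √(0.0555975² + 0.02192²) ≈ 0.0597626 m.

0.060 m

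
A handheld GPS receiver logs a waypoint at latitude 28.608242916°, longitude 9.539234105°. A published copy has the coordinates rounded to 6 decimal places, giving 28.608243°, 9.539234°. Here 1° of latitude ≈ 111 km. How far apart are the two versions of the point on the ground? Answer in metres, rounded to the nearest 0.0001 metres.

0.0138 metres

The latitude changed by -0.000000084° and the longitude by +0.000000105°.
N–S: -0.000000084° × 111000 m/° = -0.009324 m.
E–W at 28.6082°: 0.000000105° × 111000 × cos 28.6082° = 0.000000105 × 111000 × 0.8779 ≈ 0.0102321 m.
Combined displacement = (0.009324² + 0.0102321²)^½ ≈ 0.0138431 m.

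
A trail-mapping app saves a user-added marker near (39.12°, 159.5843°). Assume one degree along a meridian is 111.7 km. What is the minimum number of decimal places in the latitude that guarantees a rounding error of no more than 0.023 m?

7 decimal places

One degree of latitude covers 111700 m.
With N decimal places the half-ulp bound is 0.5·10⁻ᴺ°, or 0.5·10⁻ᴺ × 111700 m on the ground.
Setting 55850 × 10⁻ᴺ ≤ 0.023 gives 10ᴺ ≥ 2.428e+06, i.e. N ≥ 6.39.
N = 6 would give 0.0558 m (too coarse); N = 7 gives 0.00558 m ≤ 0.023 m.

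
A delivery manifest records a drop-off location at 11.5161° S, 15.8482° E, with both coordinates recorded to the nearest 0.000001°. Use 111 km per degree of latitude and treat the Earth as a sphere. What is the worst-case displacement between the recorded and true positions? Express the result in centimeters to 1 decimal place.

7.8 centimeters

Rounding to 6 decimal places leaves each coordinate within ±5e-07° of the true value.
Latitude error → 5e-07 × 111000 = 0.0555 m along the meridian.
East–west component at 11.5161°: 5e-07° × 111000 × cos 11.5161° ≈ 5e-07 × 108765 ≈ 0.0543827 m.
The two errors are perpendicular, so the maximum displacement is √(0.0555² + 0.0543827²) ≈ 0.0777028 m.
That is 0.0777028 m = 7.7703 cm.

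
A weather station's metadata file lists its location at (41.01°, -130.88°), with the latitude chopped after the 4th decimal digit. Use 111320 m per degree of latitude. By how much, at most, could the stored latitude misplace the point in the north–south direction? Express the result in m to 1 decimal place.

11.1 m

Truncating at 4 decimal places can drop up to a full unit in the last place, so the latitude may be off by as much as 0.0001°.
So the N–S error is at most 0.0001 × 111320 = 11.132 m.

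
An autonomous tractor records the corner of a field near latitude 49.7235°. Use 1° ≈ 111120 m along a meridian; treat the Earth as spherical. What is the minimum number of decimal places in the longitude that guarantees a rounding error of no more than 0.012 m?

At 49.7235° one degree of longitude covers 111120 × cos 49.7235° ≈ 111120 × 0.6465 ≈ 71836.5 m.
With N decimal places the half-ulp bound is 0.5·10⁻ᴺ°, or 0.5·10⁻ᴺ × 71836.5 m on the ground.
Setting 35918.3 × 10⁻ᴺ ≤ 0.012 gives 10ᴺ ≥ 2.993e+06, i.e. N ≥ 6.48.
So 7 decimal places suffice (0.00359 m); 6 would allow up to 0.0359 m.

7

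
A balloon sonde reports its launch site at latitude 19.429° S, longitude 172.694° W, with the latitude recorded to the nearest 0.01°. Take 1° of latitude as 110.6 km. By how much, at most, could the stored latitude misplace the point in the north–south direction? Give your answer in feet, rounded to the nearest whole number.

Rounding to 2 decimal places leaves the latitude within ±0.005° of the true value.
North–south distance: 0.005° × 110600 m/° = 553 m.
Converting: 553 m × 3.2808 ft/m ≈ 1814.3 ft.

1814 feet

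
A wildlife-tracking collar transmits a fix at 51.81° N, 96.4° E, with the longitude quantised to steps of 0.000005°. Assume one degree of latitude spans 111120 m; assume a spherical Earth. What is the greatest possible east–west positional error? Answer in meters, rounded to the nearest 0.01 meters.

0.17 meters

With a 0.000005° grid the true value lies within half a step, ±0.000005°/2 = ±2.5e-06°, of the stored one.
Parallels shrink by cos φ, so at 51.81° a degree of longitude is 111120 × 0.6183 ≈ 68702.3 m.
Maximum E–W displacement: 2.5e-06 × 68702.3 = 0.171756 m.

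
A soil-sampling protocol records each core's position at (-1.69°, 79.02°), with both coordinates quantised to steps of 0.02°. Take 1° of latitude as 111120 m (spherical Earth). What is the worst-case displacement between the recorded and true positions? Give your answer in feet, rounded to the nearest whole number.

With a 0.02° grid the true value lies within half a step, ±0.02°/2 = ±0.01°, of the stored one.
N–S: 0.01° × 111120 m/° = 1111.2 m.
East–west component at 1.69°: 0.01° × 111120 × cos 1.69° ≈ 0.01 × 111072 ≈ 1110.72 m.
Combining orthogonally: (1111.2² + 1110.72²)^½ ≈ 1571.13 m.
Converting: 1571.13 m × 3.2808 ft/m ≈ 5154.6 ft.

5155 feet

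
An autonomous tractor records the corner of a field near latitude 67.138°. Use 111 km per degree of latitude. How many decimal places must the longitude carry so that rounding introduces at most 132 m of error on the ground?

3 decimal places

At 67.138° one degree of longitude covers 111000 × cos 67.138° ≈ 111000 × 0.3885 ≈ 43124.9 m.
Rounding to N decimal places gives at most 0.5 × 10⁻ᴺ degrees of error, i.e. 0.5 × 10⁻ᴺ × 43124.9 m.
Need 0.5 × 43124.9 × 10⁻ᴺ ≤ 132 → 10⁻ᴺ ≤ 6.122e-03, so N ≥ 2.21.
N = 2 would give 216 m (too coarse); N = 3 gives 21.6 m ≤ 132 m.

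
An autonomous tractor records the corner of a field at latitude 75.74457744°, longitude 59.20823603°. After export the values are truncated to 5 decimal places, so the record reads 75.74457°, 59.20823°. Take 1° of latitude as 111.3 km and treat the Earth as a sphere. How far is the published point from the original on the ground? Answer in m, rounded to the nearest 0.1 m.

0.8 m

Δlat = 75.74457744 − 75.74457 = +0.00000744°; Δlon = 59.20823603 − 59.20823 = +0.00000603°.
N–S: 0.00000744° × 111300 m/° = 0.828072 m.
East–west at this latitude: 0.00000603° × 111300 × cos 75.7446° ≈ 0.00000603 × 27407.1 = 0.165265 m.
Combined displacement = (0.828072² + 0.165265²)^½ ≈ 0.844403 m.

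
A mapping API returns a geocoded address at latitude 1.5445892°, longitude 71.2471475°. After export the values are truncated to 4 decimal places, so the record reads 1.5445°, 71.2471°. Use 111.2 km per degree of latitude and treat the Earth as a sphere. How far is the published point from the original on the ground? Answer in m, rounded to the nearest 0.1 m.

The latitude changed by +0.0000892° and the longitude by +0.0000475°.
North–south shift: 0.0000892 × 111200 = 9.91904 m.
E–W at 1.5445°: 0.0000475° × 111200 × cos 1.5445° = 0.0000475 × 111200 × 0.9996 ≈ 5.28008 m.
Combined displacement = (9.91904² + 5.28008²)^½ ≈ 11.2368 m.

11.2 m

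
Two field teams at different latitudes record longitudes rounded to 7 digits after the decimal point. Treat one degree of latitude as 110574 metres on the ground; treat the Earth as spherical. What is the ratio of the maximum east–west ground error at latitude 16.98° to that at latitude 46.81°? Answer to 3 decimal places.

Rounding to 7 decimal places leaves the longitude within ±5e-08° of the true value.
At 16.98°: 5e-08° × 110574 × cos 16.98° = 5e-08 × 110574 × 0.9564 ≈ 0.0052877 m.
Error at 46.81° = 5e-08° × 110574 × cos 46.81° ≈ 0.0055287 × 0.6844 = 0.003784 m.
The ratio reduces to cos 16.98° / cos 46.81° = 0.9564/0.6844 ≈ 1.3974.

1.397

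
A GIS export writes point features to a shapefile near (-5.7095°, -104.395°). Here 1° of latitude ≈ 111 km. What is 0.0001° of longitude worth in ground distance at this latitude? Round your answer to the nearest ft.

36 ft

0.0001° of longitude at 5.7095° is 0.0001 × 111000 × cos 5.7095° ≈ 0.0001 × 110449 = 11.0449 m.
In feet: 11.0449 m ÷ 0.3048 ≈ 36.237 ft.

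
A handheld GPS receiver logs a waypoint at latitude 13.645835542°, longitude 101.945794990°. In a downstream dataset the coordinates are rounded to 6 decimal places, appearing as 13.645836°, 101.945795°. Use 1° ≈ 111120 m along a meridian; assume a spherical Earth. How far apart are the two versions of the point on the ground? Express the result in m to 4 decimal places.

The latitude changed by -0.000000458° and the longitude by -0.000000010°.
N–S: -0.000000458° × 111120 m/° = -0.050893 m.
East–west at this latitude: -0.000000010° × 111120 × cos 13.6458° ≈ -0.000000010 × 107983 = -0.00107983 m.
Distance: √(0.050893² + 0.00107983²) ≈ 0.0509044 m.

0.0509 m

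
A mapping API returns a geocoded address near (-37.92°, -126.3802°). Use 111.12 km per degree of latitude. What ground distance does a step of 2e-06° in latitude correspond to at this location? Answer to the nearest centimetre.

Along a meridian 2e-06° is 2e-06 × 111120 = 0.22224 m.
That is 0.22224 m = 22.224 cm.

22 centimetres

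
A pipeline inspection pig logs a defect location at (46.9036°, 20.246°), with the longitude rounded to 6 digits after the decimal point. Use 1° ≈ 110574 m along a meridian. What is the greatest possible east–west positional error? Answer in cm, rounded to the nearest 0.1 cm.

3.8 cm

Rounding to 6 decimal places leaves the longitude within ±5e-07° of the true value.
At latitude 46.9036° a degree of longitude spans 110574 m × cos 46.9036° = 110574 × 0.6832 ≈ 75547.2 m.
East–west error: 5e-07° × 75547.2 m/° ≈ 0.0377736 m.
That is 0.0377736 m = 3.7774 cm.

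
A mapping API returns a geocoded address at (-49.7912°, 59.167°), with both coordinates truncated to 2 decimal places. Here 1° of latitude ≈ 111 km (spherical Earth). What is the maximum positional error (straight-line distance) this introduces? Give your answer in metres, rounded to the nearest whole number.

Truncating at 2 decimal places can drop up to a full unit in the last place, so each coordinate may be off by as much as 0.01°.
North–south component: 0.01° × 111000 = 1110 m.
Longitude error → 0.01 × 111000 × cos 49.7912° = 0.01 × 111000 × 0.6456 ≈ 716.588 m.
Worst case both components are at the extreme and orthogonal: √(1110² + 716.588²) ≈ 1321.21 m.

1321 metres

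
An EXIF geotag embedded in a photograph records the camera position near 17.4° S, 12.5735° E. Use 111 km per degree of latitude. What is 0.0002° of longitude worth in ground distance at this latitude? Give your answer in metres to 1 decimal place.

21.2 metres

One degree of longitude here spans 111000 × cos 17.4° = 111000 × 0.9542 ≈ 105921 m; 0.0002° of that is 21.1841 m.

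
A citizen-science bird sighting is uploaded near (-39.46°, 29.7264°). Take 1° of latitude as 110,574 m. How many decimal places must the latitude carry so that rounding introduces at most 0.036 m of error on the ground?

7

One degree of latitude covers 110574 m.
Rounding to N decimal places gives at most 0.5 × 10⁻ᴺ degrees of error, i.e. 0.5 × 10⁻ᴺ × 110574 m.
Need 0.5 × 110574 × 10⁻ᴺ ≤ 0.036 → 10⁻ᴺ ≤ 6.511e-07, so N ≥ 6.19.
At 6 places the error can reach 0.0553 m, but 7 places keeps it to 0.00553 m.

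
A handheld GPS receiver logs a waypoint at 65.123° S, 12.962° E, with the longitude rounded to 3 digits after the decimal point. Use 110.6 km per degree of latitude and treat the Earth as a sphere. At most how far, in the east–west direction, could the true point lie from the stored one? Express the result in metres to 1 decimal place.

Rounding to 3 decimal places leaves the longitude within ±0.0005° of the true value.
One degree of longitude at 65.123° is 110600 × cos 65.123° ≈ 110600 × 0.4207 = 46526.3 m.
East–west error: 0.0005° × 46526.3 m/° ≈ 23.2631 m.

23.3 metres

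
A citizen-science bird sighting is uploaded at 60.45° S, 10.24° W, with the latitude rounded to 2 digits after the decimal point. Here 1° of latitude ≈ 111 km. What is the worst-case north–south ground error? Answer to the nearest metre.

555 metres

Rounding to 2 decimal places leaves the latitude within ±0.005° of the true value.
North–south distance: 0.005° × 111000 m/° = 555 m.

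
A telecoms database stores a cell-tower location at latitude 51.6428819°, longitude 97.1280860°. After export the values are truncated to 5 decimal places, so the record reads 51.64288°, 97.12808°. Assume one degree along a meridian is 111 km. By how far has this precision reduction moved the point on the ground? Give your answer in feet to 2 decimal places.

1.52 feet

Δlat = 51.6428819 − 51.64288 = +0.0000019°; Δlon = 97.1280860 − 97.12808 = +0.0000060°.
N–S: 0.0000019° × 111000 m/° = 0.2109 m.
E–W at 51.6429°: 0.0000060° × 111000 × cos 51.6429° = 0.0000060 × 111000 × 0.6206 ≈ 0.413294 m.
Combined displacement = (0.2109² + 0.413294²)^½ ≈ 0.463994 m.
In feet: 0.463994 m ÷ 0.3048 ≈ 1.5223 ft.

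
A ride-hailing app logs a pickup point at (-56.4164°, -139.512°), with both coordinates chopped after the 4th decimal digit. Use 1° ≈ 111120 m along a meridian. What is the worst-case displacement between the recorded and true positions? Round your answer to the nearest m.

13 m

Truncating at 4 decimal places can drop up to a full unit in the last place, so each coordinate may be off by as much as 0.0001°.
N–S: 0.0001° × 111120 m/° = 11.112 m.
East–west component at 56.4164°: 0.0001° × 111120 × cos 56.4164° ≈ 0.0001 × 61466.4 ≈ 6.14664 m.
Combining orthogonally: (11.112² + 6.14664²)^½ ≈ 12.6987 m.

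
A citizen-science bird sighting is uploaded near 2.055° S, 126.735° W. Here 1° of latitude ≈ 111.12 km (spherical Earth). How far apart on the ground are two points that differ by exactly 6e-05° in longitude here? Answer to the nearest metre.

One degree of longitude here spans 111120 × cos 2.055° = 111120 × 0.9994 ≈ 111049 m; 6e-05° of that is 6.66291 m.

7 metres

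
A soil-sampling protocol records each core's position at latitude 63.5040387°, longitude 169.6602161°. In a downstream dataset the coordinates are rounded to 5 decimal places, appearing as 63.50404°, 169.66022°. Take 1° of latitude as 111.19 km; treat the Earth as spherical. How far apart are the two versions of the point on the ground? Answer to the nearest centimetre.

24 centimetres

The latitude changed by -0.0000013° and the longitude by -0.0000039°.
N–S: -0.0000013° × 111190 m/° = -0.144547 m.
E–W at 63.504°: -0.0000039° × 111190 × cos 63.504° = -0.0000039 × 111190 × 0.4461 ≈ -0.193462 m.
Hypotenuse of the two orthogonal shifts: √(0.144547² + 0.193462²) = 0.241498 m.
That is 0.241498 m = 24.15 cm.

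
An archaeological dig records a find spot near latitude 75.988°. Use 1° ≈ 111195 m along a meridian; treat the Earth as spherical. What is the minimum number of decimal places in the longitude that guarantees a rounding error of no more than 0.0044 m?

At 75.988° one degree of longitude covers 111195 × cos 75.988° ≈ 111195 × 0.2421 ≈ 26923.1 m.
N decimal places → at most half a unit in the last place, 0.5 × 10⁻ᴺ° = 26923.1/2 × 10⁻ᴺ m.
Need 0.5 × 26923.1 × 10⁻ᴺ ≤ 0.0044 → 10⁻ᴺ ≤ 3.269e-07, so N ≥ 6.49.
N = 6 would give 0.0135 m (too coarse); N = 7 gives 0.00135 m ≤ 0.0044 m.

7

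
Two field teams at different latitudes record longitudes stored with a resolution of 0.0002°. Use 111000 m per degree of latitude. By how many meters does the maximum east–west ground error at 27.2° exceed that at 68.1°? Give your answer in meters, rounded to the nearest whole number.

6 meters

With a 0.0002° grid the true value lies within half a step, ±0.0002°/2 = ±0.0001°, of the stored one.
At 27.2°: 0.0001° × 111000 × cos 27.2° = 0.0001 × 111000 × 0.8894 ≈ 9.8725 m.
At 68.1°: 0.0001° × 111000 × cos 68.1° = 0.0001 × 111000 × 0.3730 ≈ 4.1402 m.
Difference: 9.8725 − 4.1402 = 5.7324 m.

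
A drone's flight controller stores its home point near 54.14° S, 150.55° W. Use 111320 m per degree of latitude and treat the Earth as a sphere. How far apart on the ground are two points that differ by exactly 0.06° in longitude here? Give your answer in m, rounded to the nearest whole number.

3913 m

At 54.14° a degree of longitude is 111320 × cos 54.14° ≈ 65212 m, so 0.06° corresponds to 3912.72 m.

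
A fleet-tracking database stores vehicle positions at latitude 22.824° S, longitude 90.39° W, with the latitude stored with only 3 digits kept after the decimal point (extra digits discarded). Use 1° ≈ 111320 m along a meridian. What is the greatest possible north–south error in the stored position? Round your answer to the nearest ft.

Truncating at 3 decimal places can drop up to a full unit in the last place, so the latitude may be off by as much as 0.001°.
North–south distance: 0.001° × 111320 m/° = 111.32 m.
Converting: 111.32 m × 3.2808 ft/m ≈ 365.22 ft.

365 ft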